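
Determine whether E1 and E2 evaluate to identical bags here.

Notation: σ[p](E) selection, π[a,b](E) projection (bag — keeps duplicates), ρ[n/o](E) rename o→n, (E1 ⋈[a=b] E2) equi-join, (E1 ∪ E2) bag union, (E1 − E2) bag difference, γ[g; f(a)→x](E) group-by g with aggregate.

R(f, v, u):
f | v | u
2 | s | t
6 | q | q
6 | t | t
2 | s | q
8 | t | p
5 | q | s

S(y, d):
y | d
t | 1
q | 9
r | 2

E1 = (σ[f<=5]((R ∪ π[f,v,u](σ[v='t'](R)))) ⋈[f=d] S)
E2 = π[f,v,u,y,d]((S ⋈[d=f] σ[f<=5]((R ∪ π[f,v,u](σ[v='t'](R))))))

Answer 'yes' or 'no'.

E1 row counts bottom-up:
  R → 6
  R → 6
  σ[v='t'](R) → 2
  π[f,v,u](σ[v='t'](R)) → 2
  (R ∪ π[f,v,u](σ[v='t'](R))) → 8
  σ[f<=5]((R ∪ π[f,v,u](σ[v='t'](R)))) → 3
  S → 3
  (σ[f<=5]((R ∪ π[f,v,u](σ[v='t'](R)))) ⋈[f=d] S) → 2
E2 row counts bottom-up:
  S → 3
  R → 6
  R → 6
  σ[v='t'](R) → 2
  π[f,v,u](σ[v='t'](R)) → 2
  (R ∪ π[f,v,u](σ[v='t'](R))) → 8
  σ[f<=5]((R ∪ π[f,v,u](σ[v='t'](R)))) → 3
  (S ⋈[d=f] σ[f<=5]((R ∪ π[f,v,u](σ[v='t'](R))))) → 2
  π[f,v,u,y,d]((S ⋈[d=f] σ[f<=5]((R ∪ π[f,v,u](σ[v='t'](R)))))) → 2

E1 and E2 produce the same multiset:
f | v | u | y | d
2 | s | q | r | 2
2 | s | t | r | 2

yes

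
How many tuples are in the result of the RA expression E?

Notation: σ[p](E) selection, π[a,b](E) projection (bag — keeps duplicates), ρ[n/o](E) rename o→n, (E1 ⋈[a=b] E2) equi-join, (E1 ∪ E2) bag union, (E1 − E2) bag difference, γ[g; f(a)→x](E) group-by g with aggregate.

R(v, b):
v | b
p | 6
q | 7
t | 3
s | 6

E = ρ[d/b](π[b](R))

Stepwise |·|:
  R → 4
  π[b](R) → 4
  ρ[d/b](π[b](R)) → 4

|E| = 4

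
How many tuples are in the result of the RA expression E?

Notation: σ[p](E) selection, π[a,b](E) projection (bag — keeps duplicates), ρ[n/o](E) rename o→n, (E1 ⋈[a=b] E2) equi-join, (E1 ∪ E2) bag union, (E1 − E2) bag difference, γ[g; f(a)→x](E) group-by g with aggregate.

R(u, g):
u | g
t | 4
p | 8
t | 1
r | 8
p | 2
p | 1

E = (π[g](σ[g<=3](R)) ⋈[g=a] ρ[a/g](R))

Row counts bottom-up:
  R → 6
  σ[g<=3](R) → 3
  π[g](σ[g<=3](R)) → 3
  R → 6
  ρ[a/g](R) → 6
  (π[g](σ[g<=3](R)) ⋈[g=a] ρ[a/g](R)) → 5

|E| = 5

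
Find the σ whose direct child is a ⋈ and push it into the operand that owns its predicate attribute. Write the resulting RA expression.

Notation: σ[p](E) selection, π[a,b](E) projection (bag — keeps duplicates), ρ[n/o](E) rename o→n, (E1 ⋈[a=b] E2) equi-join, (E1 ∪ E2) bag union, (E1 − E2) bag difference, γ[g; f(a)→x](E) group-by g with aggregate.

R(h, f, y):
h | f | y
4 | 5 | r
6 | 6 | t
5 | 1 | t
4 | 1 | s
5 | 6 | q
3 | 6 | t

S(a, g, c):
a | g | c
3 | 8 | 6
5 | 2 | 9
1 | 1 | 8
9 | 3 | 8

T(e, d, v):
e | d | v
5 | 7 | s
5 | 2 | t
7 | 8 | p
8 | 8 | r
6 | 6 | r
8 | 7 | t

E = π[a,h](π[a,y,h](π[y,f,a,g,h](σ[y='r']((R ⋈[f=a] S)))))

σ filters on y, owned by the left side.
E' = π[a,h](π[a,y,h](π[y,f,a,g,h]((σ[y='r'](R) ⋈[f=a] S))))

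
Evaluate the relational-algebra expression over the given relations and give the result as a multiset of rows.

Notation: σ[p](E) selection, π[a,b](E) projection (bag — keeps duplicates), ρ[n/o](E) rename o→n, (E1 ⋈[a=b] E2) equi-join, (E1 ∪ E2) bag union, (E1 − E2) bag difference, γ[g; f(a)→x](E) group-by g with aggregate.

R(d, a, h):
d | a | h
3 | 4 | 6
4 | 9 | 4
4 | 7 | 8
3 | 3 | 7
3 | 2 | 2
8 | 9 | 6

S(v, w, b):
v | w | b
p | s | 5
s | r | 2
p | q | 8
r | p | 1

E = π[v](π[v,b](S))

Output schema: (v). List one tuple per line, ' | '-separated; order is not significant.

Subexpression sizes:
  S → 4
  π[v,b](S) → 4
  π[v](π[v,b](S)) → 4

== RESULT ==
v
p
p
r
s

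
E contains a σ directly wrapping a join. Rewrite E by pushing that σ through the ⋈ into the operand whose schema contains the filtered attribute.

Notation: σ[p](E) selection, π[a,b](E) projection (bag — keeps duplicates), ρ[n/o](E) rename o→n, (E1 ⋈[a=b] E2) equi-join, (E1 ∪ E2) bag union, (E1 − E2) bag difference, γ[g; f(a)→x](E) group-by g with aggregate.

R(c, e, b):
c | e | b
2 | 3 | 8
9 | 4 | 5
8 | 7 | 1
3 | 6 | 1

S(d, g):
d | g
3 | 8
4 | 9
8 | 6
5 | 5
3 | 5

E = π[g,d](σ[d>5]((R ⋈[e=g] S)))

σ filters on d, owned by the right side.
E' = π[g,d]((R ⋈[e=g] σ[d>5](S)))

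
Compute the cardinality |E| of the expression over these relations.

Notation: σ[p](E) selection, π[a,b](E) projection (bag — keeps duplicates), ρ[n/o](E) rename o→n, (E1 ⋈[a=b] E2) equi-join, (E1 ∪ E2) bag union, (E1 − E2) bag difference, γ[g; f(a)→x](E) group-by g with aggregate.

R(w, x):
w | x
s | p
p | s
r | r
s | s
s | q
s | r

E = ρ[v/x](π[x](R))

Subexpression sizes:
  R → 6
  π[x](R) → 6
  ρ[v/x](π[x](R)) → 6

|E| = 6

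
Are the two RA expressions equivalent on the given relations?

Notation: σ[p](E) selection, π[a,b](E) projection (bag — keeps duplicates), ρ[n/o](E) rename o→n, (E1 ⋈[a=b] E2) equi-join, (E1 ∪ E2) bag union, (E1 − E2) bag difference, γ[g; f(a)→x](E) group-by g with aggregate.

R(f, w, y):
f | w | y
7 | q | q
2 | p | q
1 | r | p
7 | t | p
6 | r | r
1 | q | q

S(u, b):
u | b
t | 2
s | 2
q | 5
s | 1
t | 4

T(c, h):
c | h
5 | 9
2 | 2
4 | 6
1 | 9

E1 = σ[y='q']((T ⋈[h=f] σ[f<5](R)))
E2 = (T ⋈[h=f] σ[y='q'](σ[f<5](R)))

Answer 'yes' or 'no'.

E1 row counts bottom-up:
  T → 4
  R → 6
  σ[f<5](R) → 3
  (T ⋈[h=f] σ[f<5](R)) → 1
  σ[y='q']((T ⋈[h=f] σ[f<5](R))) → 1
E2 row counts bottom-up:
  T → 4
  R → 6
  σ[f<5](R) → 3
  σ[y='q'](σ[f<5](R)) → 2
  (T ⋈[h=f] σ[y='q'](σ[f<5](R))) → 1

E1 and E2 produce the same multiset:
c | h | f | w | y
2 | 2 | 2 | p | q

yes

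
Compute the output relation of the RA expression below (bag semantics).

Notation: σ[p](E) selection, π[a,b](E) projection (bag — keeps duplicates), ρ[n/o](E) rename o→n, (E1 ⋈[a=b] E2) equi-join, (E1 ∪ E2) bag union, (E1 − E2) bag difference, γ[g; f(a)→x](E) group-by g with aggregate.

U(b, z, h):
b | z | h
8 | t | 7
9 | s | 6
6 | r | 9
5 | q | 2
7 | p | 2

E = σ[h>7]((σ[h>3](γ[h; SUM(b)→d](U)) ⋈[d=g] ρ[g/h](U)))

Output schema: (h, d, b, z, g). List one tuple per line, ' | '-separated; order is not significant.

Per-node cardinality:
  U → 5
  γ[h; SUM(b)→d](U) → 4
  σ[h>3](γ[h; SUM(b)→d](U)) → 3
  U → 5
  ρ[g/h](U) → 5
  (σ[h>3](γ[h; SUM(b)→d](U)) ⋈[d=g] ρ[g/h](U)) → 2
  σ[h>7]((σ[h>3](γ[h; SUM(b)→d](U)) ⋈[d=g] ρ[g/h](U))) → 1

== RESULT ==
h | d | b | z | g
9 | 6 | 9 | s | 6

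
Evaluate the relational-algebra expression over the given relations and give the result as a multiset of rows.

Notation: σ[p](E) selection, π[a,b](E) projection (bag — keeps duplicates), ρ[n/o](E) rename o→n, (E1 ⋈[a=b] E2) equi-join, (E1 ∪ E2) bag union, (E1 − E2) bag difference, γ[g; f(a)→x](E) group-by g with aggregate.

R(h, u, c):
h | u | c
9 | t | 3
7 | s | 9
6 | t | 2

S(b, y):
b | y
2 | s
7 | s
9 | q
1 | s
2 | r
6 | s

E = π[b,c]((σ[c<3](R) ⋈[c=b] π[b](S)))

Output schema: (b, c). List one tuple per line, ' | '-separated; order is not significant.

Subexpression sizes:
  R → 3
  σ[c<3](R) → 1
  S → 6
  π[b](S) → 6
  (σ[c<3](R) ⋈[c=b] π[b](S)) → 2
  π[b,c]((σ[c<3](R) ⋈[c=b] π[b](S))) → 2

== RESULT ==
b | c
2 | 2
2 | 2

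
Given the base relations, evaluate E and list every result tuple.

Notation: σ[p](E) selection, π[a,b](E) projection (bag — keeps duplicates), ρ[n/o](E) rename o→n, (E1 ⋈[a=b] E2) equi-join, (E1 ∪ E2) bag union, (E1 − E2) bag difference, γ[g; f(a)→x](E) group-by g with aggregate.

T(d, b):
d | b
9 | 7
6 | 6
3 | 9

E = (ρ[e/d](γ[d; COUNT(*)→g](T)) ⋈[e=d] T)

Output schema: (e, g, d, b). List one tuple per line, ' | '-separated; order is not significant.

Subexpression sizes:
  T → 3
  γ[d; COUNT(*)→g](T) → 3
  ρ[e/d](γ[d; COUNT(*)→g](T)) → 3
  T → 3
  (ρ[e/d](γ[d; COUNT(*)→g](T)) ⋈[e=d] T) → 3

== RESULT ==
e | g | d | b
3 | 1 | 3 | 9
6 | 1 | 6 | 6
9 | 1 | 9 | 7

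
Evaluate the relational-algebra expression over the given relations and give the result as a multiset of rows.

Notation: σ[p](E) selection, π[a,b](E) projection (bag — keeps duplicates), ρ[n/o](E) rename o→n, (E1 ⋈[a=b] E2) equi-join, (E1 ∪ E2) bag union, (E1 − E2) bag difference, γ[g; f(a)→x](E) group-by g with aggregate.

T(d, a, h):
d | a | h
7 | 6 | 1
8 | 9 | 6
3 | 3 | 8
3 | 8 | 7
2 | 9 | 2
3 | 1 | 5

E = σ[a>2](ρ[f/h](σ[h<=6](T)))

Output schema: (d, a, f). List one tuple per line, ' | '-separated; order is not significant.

Stepwise |·|:
  T → 6
  σ[h<=6](T) → 4
  ρ[f/h](σ[h<=6](T)) → 4
  σ[a>2](ρ[f/h](σ[h<=6](T))) → 3

== RESULT ==
d | a | f
2 | 9 | 2
7 | 6 | 1
8 | 9 | 6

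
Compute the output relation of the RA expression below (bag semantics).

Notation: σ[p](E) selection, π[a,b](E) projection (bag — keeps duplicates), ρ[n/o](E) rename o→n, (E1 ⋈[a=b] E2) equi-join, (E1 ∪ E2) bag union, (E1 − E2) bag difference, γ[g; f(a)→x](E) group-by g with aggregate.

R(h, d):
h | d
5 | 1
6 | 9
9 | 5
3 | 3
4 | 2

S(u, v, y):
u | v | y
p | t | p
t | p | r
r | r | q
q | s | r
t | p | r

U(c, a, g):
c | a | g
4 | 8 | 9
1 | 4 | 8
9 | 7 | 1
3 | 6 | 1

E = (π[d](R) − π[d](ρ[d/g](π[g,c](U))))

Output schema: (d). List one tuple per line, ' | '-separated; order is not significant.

Stepwise |·|:
  R → 5
  π[d](R) → 5
  U → 4
  π[g,c](U) → 4
  ρ[d/g](π[g,c](U)) → 4
  π[d](ρ[d/g](π[g,c](U))) → 4
  (π[d](R) − π[d](ρ[d/g](π[g,c](U)))) → 3

== RESULT ==
d
2
3
5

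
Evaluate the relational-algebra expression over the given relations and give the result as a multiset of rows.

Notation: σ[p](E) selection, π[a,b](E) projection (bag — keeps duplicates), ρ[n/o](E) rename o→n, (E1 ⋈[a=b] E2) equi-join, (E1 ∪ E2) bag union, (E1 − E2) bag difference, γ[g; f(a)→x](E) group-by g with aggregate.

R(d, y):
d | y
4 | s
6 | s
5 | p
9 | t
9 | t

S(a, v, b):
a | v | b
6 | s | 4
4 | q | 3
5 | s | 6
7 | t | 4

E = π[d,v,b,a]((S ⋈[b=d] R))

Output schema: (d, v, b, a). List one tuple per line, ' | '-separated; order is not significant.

Stepwise |·|:
  S → 4
  R → 5
  (S ⋈[b=d] R) → 3
  π[d,v,b,a]((S ⋈[b=d] R)) → 3

== RESULT ==
d | v | b | a
4 | s | 4 | 6
4 | t | 4 | 7
6 | s | 6 | 5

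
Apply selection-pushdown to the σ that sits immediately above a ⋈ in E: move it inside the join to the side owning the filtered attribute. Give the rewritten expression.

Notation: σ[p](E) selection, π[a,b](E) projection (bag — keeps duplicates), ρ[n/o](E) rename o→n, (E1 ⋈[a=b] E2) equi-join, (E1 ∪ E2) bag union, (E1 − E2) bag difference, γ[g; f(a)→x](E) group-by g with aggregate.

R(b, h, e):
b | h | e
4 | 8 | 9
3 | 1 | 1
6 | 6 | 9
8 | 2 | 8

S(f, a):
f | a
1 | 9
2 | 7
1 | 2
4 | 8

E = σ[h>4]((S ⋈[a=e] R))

σ filters on h, owned by the right side.
E' = (S ⋈[a=e] σ[h>4](R))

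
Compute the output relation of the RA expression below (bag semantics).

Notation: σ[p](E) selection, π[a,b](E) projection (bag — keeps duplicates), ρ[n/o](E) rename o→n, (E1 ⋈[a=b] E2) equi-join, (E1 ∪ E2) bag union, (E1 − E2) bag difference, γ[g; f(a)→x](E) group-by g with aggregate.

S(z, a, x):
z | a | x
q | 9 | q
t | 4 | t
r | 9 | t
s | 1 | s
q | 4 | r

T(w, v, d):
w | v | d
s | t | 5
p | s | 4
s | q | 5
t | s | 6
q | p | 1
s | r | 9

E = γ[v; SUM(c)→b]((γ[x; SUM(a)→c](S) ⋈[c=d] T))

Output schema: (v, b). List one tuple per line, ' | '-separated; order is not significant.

Stepwise |·|:
  S → 5
  γ[x; SUM(a)→c](S) → 4
  T → 6
  (γ[x; SUM(a)→c](S) ⋈[c=d] T) → 3
  γ[v; SUM(c)→b]((γ[x; SUM(a)→c](S) ⋈[c=d] T)) → 3

== RESULT ==
v | b
p | 1
r | 9
s | 4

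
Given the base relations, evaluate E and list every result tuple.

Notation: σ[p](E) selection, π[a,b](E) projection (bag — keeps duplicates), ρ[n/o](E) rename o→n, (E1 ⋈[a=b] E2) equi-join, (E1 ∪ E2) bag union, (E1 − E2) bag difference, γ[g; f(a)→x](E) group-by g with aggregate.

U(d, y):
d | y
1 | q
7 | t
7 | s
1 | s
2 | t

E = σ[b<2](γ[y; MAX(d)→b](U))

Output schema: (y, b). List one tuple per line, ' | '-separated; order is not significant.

Row counts bottom-up:
  U → 5
  γ[y; MAX(d)→b](U) → 3
  σ[b<2](γ[y; MAX(d)→b](U)) → 1

== RESULT ==
y | b
q | 1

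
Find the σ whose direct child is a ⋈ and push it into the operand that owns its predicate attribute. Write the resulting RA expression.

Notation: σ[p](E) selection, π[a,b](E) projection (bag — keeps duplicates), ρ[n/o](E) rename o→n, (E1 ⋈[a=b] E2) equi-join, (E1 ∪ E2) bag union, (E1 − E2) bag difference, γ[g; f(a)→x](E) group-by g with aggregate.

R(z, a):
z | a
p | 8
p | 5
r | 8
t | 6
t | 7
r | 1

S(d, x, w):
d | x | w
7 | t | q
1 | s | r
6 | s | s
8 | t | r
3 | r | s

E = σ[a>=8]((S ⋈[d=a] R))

σ filters on a, owned by the right side.
E' = (S ⋈[d=a] σ[a>=8](R))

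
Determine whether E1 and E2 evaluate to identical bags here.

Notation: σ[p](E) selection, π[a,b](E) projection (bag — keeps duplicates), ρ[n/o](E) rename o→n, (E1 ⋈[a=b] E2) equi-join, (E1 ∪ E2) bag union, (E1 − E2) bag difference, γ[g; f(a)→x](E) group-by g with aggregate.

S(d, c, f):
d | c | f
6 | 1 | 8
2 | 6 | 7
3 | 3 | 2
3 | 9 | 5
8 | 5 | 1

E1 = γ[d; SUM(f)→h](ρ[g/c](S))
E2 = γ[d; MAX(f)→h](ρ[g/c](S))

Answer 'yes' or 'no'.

E1 subexpression sizes:
  S → 5
  ρ[g/c](S) → 5
  γ[d; SUM(f)→h](ρ[g/c](S)) → 4
E2 subexpression sizes:
  S → 5
  ρ[g/c](S) → 5
  γ[d; MAX(f)→h](ρ[g/c](S)) → 4

E1 result:
d | h
2 | 7
3 | 7
6 | 8
8 | 1
E2 result:
d | h
2 | 7
3 | 5
6 | 8
8 | 1
Witness: (3, 7) appears 1× in E1 but 0× in E2.

no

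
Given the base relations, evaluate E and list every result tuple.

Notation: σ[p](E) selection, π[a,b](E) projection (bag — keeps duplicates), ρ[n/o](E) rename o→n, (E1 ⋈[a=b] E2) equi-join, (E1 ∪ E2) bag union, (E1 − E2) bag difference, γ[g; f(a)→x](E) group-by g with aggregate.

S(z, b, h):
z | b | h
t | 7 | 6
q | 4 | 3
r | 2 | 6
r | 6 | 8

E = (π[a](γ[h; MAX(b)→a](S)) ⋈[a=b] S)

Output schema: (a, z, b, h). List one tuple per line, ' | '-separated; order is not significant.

Row counts bottom-up:
  S → 4
  γ[h; MAX(b)→a](S) → 3
  π[a](γ[h; MAX(b)→a](S)) → 3
  S → 4
  (π[a](γ[h; MAX(b)→a](S)) ⋈[a=b] S) → 3

== RESULT ==
a | z | b | h
4 | q | 4 | 3
6 | r | 6 | 8
7 | t | 7 | 6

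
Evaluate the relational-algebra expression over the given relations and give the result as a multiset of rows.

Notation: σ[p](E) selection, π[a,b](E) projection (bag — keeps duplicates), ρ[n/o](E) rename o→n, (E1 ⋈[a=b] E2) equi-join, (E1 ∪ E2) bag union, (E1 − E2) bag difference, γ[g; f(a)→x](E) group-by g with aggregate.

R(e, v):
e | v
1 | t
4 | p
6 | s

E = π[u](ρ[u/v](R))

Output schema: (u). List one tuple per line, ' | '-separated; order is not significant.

Stepwise |·|:
  R → 3
  ρ[u/v](R) → 3
  π[u](ρ[u/v](R)) → 3

== RESULT ==
u
p
s
t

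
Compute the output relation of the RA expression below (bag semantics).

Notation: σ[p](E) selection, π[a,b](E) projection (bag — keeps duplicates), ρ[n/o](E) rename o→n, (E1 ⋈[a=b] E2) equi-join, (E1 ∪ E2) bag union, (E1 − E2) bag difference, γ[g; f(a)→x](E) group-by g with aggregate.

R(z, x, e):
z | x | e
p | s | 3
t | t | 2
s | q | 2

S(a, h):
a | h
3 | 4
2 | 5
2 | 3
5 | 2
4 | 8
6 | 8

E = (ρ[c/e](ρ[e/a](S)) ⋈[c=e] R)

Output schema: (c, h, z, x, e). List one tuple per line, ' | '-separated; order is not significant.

Subexpression sizes:
  S → 6
  ρ[e/a](S) → 6
  ρ[c/e](ρ[e/a](S)) → 6
  R → 3
  (ρ[c/e](ρ[e/a](S)) ⋈[c=e] R) → 5

== RESULT ==
c | h | z | x | e
2 | 3 | s | q | 2
2 | 3 | t | t | 2
2 | 5 | s | q | 2
2 | 5 | t | t | 2
3 | 4 | p | s | 3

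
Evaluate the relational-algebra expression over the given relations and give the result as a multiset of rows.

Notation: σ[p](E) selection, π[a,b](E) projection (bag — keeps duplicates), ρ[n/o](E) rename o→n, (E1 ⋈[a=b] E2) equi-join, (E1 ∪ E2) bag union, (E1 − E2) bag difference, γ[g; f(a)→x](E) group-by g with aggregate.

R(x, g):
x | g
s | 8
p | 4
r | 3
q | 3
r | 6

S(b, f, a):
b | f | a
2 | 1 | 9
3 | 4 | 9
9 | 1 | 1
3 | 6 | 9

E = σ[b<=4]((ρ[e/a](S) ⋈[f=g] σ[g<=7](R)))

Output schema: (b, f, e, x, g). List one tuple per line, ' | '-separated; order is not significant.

Stepwise |·|:
  S → 4
  ρ[e/a](S) → 4
  R → 5
  σ[g<=7](R) → 4
  (ρ[e/a](S) ⋈[f=g] σ[g<=7](R)) → 2
  σ[b<=4]((ρ[e/a](S) ⋈[f=g] σ[g<=7](R))) → 2

== RESULT ==
b | f | e | x | g
3 | 4 | 9 | p | 4
3 | 6 | 9 | r | 6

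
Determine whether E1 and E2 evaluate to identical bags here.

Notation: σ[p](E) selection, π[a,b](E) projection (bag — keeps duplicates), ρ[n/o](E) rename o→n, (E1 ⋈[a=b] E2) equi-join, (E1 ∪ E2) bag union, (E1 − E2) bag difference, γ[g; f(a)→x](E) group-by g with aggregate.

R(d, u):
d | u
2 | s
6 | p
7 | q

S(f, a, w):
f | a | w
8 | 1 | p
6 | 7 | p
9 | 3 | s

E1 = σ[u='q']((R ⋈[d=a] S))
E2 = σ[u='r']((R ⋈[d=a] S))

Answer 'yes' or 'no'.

E1 row counts bottom-up:
  R → 3
  S → 3
  (R ⋈[d=a] S) → 1
  σ[u='q']((R ⋈[d=a] S)) → 1
E2 row counts bottom-up:
  R → 3
  S → 3
  (R ⋈[d=a] S) → 1
  σ[u='r']((R ⋈[d=a] S)) → 0

E1 result:
d | u | f | a | w
7 | q | 6 | 7 | p
E2 result:
d | u | f | a | w
(0 rows)
Witness: (7, 'q', 6, 7, 'p') appears 1× in E1 but 0× in E2.

no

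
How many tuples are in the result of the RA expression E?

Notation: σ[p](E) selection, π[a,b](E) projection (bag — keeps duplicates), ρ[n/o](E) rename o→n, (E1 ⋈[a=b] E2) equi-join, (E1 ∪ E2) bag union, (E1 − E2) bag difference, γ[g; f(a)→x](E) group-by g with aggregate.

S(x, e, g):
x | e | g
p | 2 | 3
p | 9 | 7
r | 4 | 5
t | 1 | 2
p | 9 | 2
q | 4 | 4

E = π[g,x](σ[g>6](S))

Subexpression sizes:
  S → 6
  σ[g>6](S) → 1
  π[g,x](σ[g>6](S)) → 1

|E| = 1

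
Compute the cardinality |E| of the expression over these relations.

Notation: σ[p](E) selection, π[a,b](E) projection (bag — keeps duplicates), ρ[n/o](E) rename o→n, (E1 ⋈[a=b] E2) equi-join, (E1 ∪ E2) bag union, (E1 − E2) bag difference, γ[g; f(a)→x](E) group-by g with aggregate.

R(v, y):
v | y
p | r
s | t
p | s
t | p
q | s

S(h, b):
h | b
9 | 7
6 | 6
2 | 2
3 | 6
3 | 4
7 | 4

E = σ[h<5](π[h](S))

Row counts bottom-up:
  S → 6
  π[h](S) → 6
  σ[h<5](π[h](S)) → 3

|E| = 3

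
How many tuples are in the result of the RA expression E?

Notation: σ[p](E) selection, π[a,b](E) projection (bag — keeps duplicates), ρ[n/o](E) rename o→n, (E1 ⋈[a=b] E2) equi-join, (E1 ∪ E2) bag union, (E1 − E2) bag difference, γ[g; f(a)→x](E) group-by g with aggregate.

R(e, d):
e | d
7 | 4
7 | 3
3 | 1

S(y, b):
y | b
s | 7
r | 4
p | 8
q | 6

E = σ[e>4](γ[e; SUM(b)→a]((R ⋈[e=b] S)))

Subexpression sizes:
  R → 3
  S → 4
  (R ⋈[e=b] S) → 2
  γ[e; SUM(b)→a]((R ⋈[e=b] S)) → 1
  σ[e>4](γ[e; SUM(b)→a]((R ⋈[e=b] S))) → 1

|E| = 1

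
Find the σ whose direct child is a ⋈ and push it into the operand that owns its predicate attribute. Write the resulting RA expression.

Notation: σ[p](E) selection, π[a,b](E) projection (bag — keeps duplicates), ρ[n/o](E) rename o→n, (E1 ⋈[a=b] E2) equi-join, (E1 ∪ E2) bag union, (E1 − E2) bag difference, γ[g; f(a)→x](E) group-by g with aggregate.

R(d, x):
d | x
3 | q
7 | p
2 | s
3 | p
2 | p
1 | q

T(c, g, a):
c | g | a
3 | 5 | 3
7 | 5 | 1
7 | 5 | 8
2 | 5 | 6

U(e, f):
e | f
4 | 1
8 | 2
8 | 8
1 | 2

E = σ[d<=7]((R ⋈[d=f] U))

σ filters on d, owned by the left side.
E' = (σ[d<=7](R) ⋈[d=f] U)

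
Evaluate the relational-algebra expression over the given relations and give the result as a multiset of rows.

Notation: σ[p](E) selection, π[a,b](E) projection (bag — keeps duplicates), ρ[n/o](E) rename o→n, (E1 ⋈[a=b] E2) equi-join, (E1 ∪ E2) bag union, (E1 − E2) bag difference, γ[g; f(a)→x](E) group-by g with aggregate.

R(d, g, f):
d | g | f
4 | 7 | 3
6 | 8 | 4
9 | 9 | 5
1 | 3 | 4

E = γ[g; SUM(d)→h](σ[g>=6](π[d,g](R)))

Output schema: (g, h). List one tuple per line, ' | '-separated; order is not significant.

Stepwise |·|:
  R → 4
  π[d,g](R) → 4
  σ[g>=6](π[d,g](R)) → 3
  γ[g; SUM(d)→h](σ[g>=6](π[d,g](R))) → 3

== RESULT ==
g | h
7 | 4
8 | 6
9 | 9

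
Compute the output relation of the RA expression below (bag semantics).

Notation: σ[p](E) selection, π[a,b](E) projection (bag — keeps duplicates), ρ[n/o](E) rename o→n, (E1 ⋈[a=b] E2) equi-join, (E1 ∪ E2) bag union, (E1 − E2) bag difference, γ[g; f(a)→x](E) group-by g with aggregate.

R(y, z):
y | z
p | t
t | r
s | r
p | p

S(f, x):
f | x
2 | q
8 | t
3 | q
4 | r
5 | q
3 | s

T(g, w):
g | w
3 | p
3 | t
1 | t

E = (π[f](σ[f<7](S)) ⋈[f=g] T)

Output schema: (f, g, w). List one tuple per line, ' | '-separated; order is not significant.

Per-node cardinality:
  S → 6
  σ[f<7](S) → 5
  π[f](σ[f<7](S)) → 5
  T → 3
  (π[f](σ[f<7](S)) ⋈[f=g] T) → 4

== RESULT ==
f | g | w
3 | 3 | p
3 | 3 | p
3 | 3 | t
3 | 3 | t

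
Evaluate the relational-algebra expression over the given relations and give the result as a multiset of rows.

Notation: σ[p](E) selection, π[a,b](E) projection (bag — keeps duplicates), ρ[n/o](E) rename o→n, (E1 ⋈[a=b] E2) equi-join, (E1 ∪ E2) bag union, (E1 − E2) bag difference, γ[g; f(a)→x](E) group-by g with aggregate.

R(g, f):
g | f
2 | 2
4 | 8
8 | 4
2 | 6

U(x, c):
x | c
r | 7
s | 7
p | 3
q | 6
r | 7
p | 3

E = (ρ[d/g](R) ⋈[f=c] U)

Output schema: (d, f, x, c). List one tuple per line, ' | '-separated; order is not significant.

Subexpression sizes:
  R → 4
  ρ[d/g](R) → 4
  U → 6
  (ρ[d/g](R) ⋈[f=c] U) → 1

== RESULT ==
d | f | x | c
2 | 6 | q | 6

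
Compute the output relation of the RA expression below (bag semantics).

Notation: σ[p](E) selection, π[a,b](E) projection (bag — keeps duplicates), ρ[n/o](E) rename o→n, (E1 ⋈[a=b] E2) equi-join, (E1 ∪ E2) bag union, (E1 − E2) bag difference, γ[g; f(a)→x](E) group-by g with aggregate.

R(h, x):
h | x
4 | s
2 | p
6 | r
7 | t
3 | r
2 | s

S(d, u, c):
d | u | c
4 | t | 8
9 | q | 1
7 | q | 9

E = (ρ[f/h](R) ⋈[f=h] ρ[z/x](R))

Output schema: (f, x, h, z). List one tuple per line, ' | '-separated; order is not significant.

Row counts bottom-up:
  R → 6
  ρ[f/h](R) → 6
  R → 6
  ρ[z/x](R) → 6
  (ρ[f/h](R) ⋈[f=h] ρ[z/x](R)) → 8

== RESULT ==
f | x | h | z
2 | p | 2 | p
2 | p | 2 | s
2 | s | 2 | p
2 | s | 2 | s
3 | r | 3 | r
4 | s | 4 | s
6 | r | 6 | r
7 | t | 7 | t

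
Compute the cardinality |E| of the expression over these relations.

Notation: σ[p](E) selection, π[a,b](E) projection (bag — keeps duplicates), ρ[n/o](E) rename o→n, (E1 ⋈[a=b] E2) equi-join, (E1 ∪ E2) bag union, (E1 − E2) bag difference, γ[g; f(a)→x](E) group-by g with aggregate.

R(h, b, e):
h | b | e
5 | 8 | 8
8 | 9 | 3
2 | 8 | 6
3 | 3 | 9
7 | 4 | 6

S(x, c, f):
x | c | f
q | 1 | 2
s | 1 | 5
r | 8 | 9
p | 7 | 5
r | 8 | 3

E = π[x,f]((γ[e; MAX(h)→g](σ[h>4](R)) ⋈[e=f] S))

Subexpression sizes:
  R → 5
  σ[h>4](R) → 3
  γ[e; MAX(h)→g](σ[h>4](R)) → 3
  S → 5
  (γ[e; MAX(h)→g](σ[h>4](R)) ⋈[e=f] S) → 1
  π[x,f]((γ[e; MAX(h)→g](σ[h>4](R)) ⋈[e=f] S)) → 1

|E| = 1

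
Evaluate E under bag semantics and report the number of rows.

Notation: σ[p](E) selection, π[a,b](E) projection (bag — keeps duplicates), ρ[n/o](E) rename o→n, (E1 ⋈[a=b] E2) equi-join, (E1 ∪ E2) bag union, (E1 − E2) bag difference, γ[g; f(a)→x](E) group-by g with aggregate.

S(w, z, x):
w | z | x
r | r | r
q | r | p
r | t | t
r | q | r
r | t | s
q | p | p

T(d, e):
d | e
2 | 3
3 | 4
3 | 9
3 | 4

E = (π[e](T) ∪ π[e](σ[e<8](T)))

Row counts bottom-up:
  T → 4
  π[e](T) → 4
  T → 4
  σ[e<8](T) → 3
  π[e](σ[e<8](T)) → 3
  (π[e](T) ∪ π[e](σ[e<8](T))) → 7

|E| = 7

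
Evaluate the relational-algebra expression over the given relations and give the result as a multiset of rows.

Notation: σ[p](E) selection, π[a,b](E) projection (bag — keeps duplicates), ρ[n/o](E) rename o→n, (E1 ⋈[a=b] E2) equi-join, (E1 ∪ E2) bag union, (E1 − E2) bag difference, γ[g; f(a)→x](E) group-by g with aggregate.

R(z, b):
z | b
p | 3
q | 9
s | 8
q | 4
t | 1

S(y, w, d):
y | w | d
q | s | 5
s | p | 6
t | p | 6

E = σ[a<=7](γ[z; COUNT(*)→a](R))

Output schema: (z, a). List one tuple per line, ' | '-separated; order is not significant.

Per-node cardinality:
  R → 5
  γ[z; COUNT(*)→a](R) → 4
  σ[a<=7](γ[z; COUNT(*)→a](R)) → 4

== RESULT ==
z | a
p | 1
q | 2
s | 1
t | 1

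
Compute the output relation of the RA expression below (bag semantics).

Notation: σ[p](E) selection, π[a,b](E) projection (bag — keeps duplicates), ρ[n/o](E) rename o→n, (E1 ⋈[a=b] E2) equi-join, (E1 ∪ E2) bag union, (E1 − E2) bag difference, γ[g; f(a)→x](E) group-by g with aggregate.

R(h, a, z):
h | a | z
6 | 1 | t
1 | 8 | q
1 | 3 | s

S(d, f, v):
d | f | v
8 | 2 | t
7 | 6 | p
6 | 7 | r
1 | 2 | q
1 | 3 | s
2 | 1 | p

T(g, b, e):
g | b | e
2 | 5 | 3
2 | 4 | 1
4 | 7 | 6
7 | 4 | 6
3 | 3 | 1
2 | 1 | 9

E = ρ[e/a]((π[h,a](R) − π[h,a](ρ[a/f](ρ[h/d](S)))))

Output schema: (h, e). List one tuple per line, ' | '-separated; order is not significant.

Row counts bottom-up:
  R → 3
  π[h,a](R) → 3
  S → 6
  ρ[h/d](S) → 6
  ρ[a/f](ρ[h/d](S)) → 6
  π[h,a](ρ[a/f](ρ[h/d](S))) → 6
  (π[h,a](R) − π[h,a](ρ[a/f](ρ[h/d](S)))) → 2
  ρ[e/a]((π[h,a](R) − π[h,a](ρ[a/f](ρ[h/d](S))))) → 2

== RESULT ==
h | e
1 | 8
6 | 1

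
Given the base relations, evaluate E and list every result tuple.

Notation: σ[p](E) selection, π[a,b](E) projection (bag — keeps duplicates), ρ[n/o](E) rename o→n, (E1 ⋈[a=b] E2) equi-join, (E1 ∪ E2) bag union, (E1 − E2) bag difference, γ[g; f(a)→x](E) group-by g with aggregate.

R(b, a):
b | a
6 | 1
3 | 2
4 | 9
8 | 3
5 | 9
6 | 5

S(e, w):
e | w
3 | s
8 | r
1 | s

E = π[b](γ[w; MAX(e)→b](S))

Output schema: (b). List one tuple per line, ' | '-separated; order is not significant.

Stepwise |·|:
  S → 3
  γ[w; MAX(e)→b](S) → 2
  π[b](γ[w; MAX(e)→b](S)) → 2

== RESULT ==
b
3
8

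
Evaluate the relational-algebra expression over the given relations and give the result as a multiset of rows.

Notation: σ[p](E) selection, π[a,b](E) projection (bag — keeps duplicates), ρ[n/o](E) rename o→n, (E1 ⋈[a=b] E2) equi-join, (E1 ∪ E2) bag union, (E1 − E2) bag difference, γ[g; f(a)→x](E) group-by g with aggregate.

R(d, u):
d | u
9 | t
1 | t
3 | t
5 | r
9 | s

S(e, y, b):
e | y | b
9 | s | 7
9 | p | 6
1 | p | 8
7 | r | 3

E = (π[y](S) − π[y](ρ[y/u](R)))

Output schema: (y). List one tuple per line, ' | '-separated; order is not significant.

Row counts bottom-up:
  S → 4
  π[y](S) → 4
  R → 5
  ρ[y/u](R) → 5
  π[y](ρ[y/u](R)) → 5
  (π[y](S) − π[y](ρ[y/u](R))) → 2

== RESULT ==
y
p
p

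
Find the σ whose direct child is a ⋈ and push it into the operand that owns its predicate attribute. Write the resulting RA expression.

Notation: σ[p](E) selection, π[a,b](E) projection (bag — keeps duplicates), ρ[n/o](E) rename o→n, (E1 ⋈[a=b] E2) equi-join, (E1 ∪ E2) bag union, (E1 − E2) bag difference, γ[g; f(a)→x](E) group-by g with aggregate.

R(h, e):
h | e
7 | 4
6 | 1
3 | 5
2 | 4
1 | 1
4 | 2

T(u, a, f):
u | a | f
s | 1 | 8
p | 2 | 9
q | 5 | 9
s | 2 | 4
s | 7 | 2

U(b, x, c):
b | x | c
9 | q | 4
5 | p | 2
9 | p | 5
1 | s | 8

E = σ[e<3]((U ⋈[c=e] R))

σ filters on e, owned by the right side.
E' = (U ⋈[c=e] σ[e<3](R))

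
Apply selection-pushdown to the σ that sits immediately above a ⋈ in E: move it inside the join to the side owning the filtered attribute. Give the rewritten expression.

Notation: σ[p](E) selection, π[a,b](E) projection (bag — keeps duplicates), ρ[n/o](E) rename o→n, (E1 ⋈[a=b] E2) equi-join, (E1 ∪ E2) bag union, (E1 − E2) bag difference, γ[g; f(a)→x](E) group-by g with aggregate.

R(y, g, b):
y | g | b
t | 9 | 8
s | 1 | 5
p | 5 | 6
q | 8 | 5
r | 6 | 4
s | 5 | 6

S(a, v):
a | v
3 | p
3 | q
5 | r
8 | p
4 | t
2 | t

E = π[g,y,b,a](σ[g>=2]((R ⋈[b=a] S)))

σ filters on g, owned by the left side.
E' = π[g,y,b,a]((σ[g>=2](R) ⋈[b=a] S))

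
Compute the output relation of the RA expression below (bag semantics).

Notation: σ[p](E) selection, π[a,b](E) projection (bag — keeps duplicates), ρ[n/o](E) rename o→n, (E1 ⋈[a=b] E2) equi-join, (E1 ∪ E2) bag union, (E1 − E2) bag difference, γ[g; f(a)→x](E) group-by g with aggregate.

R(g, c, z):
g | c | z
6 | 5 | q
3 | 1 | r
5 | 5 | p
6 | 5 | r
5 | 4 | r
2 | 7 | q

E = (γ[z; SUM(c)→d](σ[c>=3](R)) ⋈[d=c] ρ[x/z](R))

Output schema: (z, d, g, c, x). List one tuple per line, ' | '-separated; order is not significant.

Row counts bottom-up:
  R → 6
  σ[c>=3](R) → 5
  γ[z; SUM(c)→d](σ[c>=3](R)) → 3
  R → 6
  ρ[x/z](R) → 6
  (γ[z; SUM(c)→d](σ[c>=3](R)) ⋈[d=c] ρ[x/z](R)) → 3

== RESULT ==
z | d | g | c | x
p | 5 | 5 | 5 | p
p | 5 | 6 | 5 | q
p | 5 | 6 | 5 | r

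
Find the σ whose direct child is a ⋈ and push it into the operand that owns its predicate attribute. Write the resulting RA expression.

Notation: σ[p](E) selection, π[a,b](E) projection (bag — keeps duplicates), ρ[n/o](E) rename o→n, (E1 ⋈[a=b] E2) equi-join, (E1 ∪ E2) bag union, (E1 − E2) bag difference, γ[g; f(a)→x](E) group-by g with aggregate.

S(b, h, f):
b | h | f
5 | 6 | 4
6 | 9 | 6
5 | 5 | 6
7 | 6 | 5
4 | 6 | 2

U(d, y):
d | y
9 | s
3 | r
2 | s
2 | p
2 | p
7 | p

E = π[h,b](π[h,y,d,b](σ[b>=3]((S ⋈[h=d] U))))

σ filters on b, owned by the left side.
E' = π[h,b](π[h,y,d,b]((σ[b>=3](S) ⋈[h=d] U)))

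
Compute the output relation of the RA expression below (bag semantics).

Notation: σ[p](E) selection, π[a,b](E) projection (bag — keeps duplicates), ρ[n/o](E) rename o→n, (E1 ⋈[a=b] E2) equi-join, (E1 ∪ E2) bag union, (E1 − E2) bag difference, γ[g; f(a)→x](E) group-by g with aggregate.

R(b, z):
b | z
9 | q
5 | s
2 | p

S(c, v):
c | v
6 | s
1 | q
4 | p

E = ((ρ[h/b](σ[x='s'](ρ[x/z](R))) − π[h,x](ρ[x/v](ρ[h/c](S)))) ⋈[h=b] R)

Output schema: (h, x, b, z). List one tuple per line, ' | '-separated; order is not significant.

Row counts bottom-up:
  R → 3
  ρ[x/z](R) → 3
  σ[x='s'](ρ[x/z](R)) → 1
  ρ[h/b](σ[x='s'](ρ[x/z](R))) → 1
  S → 3
  ρ[h/c](S) → 3
  ρ[x/v](ρ[h/c](S)) → 3
  π[h,x](ρ[x/v](ρ[h/c](S))) → 3
  (ρ[h/b](σ[x='s'](ρ[x/z](R))) − π[h,x](ρ[x/v](ρ[h/c](S)))) → 1
  R → 3
  ((ρ[h/b](σ[x='s'](ρ[x/z](R))) − π[h,x](ρ[x/v](ρ[h/c](S)))) ⋈[h=b] R) → 1

== RESULT ==
h | x | b | z
5 | s | 5 | s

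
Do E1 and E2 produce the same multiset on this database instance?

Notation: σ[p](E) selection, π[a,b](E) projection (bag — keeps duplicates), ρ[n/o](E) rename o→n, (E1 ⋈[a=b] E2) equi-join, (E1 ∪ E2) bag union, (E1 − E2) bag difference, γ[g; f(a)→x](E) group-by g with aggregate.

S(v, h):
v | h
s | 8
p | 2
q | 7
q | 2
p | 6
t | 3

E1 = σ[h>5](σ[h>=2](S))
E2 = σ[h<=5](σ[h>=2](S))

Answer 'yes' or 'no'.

E1 subexpression sizes:
  S → 6
  σ[h>=2](S) → 6
  σ[h>5](σ[h>=2](S)) → 3
E2 subexpression sizes:
  S → 6
  σ[h>=2](S) → 6
  σ[h<=5](σ[h>=2](S)) → 3

E1 result:
v | h
p | 6
q | 7
s | 8
E2 result:
v | h
p | 2
q | 2
t | 3
Witness: ('t', 3) appears 0× in E1 but 1× in E2.

no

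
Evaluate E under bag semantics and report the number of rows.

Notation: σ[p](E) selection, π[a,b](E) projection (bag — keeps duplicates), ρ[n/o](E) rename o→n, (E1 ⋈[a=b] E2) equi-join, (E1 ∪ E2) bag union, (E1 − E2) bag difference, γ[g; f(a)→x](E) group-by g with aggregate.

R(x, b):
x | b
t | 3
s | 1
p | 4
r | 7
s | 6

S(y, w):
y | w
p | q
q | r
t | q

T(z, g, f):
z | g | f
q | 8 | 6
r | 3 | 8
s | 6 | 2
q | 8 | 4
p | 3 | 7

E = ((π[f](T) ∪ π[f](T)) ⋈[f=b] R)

Subexpression sizes:
  T → 5
  π[f](T) → 5
  T → 5
  π[f](T) → 5
  (π[f](T) ∪ π[f](T)) → 10
  R → 5
  ((π[f](T) ∪ π[f](T)) ⋈[f=b] R) → 6

|E| = 6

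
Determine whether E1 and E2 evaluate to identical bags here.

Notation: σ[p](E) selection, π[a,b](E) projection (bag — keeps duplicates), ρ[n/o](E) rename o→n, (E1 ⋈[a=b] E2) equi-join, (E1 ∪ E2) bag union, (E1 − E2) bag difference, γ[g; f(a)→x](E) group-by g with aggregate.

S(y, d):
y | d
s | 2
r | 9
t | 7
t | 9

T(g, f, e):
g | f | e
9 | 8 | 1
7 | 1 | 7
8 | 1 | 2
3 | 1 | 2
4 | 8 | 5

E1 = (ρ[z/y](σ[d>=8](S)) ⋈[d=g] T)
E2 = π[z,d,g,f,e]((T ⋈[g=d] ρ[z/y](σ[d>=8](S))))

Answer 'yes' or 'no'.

E1 subexpression sizes:
  S → 4
  σ[d>=8](S) → 2
  ρ[z/y](σ[d>=8](S)) → 2
  T → 5
  (ρ[z/y](σ[d>=8](S)) ⋈[d=g] T) → 2
E2 subexpression sizes:
  T → 5
  S → 4
  σ[d>=8](S) → 2
  ρ[z/y](σ[d>=8](S)) → 2
  (T ⋈[g=d] ρ[z/y](σ[d>=8](S))) → 2
  π[z,d,g,f,e]((T ⋈[g=d] ρ[z/y](σ[d>=8](S)))) → 2

E1 and E2 produce the same multiset:
z | d | g | f | e
r | 9 | 9 | 8 | 1
t | 9 | 9 | 8 | 1

yes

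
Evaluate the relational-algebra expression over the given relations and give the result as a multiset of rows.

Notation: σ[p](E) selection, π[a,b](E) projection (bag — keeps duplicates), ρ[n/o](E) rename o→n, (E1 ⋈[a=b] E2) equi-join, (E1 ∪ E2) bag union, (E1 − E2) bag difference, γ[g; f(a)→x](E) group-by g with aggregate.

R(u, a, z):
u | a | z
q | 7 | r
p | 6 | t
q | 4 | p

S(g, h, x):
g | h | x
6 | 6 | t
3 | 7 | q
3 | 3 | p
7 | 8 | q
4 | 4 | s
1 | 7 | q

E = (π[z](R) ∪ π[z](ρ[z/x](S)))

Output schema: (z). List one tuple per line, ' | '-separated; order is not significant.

Row counts bottom-up:
  R → 3
  π[z](R) → 3
  S → 6
  ρ[z/x](S) → 6
  π[z](ρ[z/x](S)) → 6
  (π[z](R) ∪ π[z](ρ[z/x](S))) → 9

== RESULT ==
z
p
p
q
q
q
r
s
t
t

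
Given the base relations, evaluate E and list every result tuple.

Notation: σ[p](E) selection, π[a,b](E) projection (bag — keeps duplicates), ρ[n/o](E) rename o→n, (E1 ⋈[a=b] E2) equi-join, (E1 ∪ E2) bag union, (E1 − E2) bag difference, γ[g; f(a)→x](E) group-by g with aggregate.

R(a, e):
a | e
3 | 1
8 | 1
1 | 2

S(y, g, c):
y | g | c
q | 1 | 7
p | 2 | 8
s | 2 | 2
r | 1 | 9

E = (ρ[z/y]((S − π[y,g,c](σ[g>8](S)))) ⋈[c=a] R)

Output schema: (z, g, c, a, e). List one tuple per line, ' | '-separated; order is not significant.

Per-node cardinality:
  S → 4
  S → 4
  σ[g>8](S) → 0
  π[y,g,c](σ[g>8](S)) → 0
  (S − π[y,g,c](σ[g>8](S))) → 4
  ρ[z/y]((S − π[y,g,c](σ[g>8](S)))) → 4
  R → 3
  (ρ[z/y]((S − π[y,g,c](σ[g>8](S)))) ⋈[c=a] R) → 1

== RESULT ==
z | g | c | a | e
p | 2 | 8 | 8 | 1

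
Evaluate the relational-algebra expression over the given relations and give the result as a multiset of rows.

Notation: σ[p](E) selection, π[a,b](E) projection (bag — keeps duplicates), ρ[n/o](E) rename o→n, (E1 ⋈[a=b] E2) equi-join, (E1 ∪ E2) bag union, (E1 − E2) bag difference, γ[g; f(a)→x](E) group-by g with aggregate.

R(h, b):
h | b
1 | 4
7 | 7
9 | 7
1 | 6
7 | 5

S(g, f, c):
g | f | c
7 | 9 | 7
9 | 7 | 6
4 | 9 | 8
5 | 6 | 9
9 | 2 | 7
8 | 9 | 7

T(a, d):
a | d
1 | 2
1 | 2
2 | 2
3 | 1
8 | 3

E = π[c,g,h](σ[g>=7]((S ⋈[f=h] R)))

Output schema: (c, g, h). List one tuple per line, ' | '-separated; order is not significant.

Stepwise |·|:
  S → 6
  R → 5
  (S ⋈[f=h] R) → 5
  σ[g>=7]((S ⋈[f=h] R)) → 4
  π[c,g,h](σ[g>=7]((S ⋈[f=h] R))) → 4

== RESULT ==
c | g | h
6 | 9 | 7
6 | 9 | 7
7 | 7 | 9
7 | 8 | 9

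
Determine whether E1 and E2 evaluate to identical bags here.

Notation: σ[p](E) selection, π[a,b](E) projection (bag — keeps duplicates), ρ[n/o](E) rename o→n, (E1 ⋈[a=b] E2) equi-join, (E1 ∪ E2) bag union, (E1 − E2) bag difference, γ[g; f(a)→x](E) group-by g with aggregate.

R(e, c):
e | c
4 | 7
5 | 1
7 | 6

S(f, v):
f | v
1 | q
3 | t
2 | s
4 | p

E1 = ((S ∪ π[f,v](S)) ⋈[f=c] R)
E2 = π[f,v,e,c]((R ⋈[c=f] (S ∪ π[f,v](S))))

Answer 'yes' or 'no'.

E1 subexpression sizes:
  S → 4
  S → 4
  π[f,v](S) → 4
  (S ∪ π[f,v](S)) → 8
  R → 3
  ((S ∪ π[f,v](S)) ⋈[f=c] R) → 2
E2 subexpression sizes:
  R → 3
  S → 4
  S → 4
  π[f,v](S) → 4
  (S ∪ π[f,v](S)) → 8
  (R ⋈[c=f] (S ∪ π[f,v](S))) → 2
  π[f,v,e,c]((R ⋈[c=f] (S ∪ π[f,v](S)))) → 2

E1 and E2 produce the same multiset:
f | v | e | c
1 | q | 5 | 1
1 | q | 5 | 1

yes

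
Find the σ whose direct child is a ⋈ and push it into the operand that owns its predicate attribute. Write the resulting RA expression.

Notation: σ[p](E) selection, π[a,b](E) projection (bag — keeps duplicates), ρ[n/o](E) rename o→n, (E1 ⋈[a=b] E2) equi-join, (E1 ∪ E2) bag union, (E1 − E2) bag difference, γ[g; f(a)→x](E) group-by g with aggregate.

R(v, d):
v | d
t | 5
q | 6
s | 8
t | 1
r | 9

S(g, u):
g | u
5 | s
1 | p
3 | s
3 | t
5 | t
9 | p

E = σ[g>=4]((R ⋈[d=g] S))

σ filters on g, owned by the right side.
E' = (R ⋈[d=g] σ[g>=4](S))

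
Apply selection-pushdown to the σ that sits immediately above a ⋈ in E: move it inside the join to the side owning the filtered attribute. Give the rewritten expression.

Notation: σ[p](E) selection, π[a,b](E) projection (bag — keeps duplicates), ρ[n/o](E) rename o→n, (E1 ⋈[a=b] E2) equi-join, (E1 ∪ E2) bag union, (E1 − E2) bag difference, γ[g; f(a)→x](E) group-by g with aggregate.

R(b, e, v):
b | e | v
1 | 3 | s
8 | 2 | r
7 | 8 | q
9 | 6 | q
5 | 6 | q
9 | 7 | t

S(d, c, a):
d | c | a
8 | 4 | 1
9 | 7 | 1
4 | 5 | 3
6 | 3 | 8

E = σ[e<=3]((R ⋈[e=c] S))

σ filters on e, owned by the left side.
E' = (σ[e<=3](R) ⋈[e=c] S)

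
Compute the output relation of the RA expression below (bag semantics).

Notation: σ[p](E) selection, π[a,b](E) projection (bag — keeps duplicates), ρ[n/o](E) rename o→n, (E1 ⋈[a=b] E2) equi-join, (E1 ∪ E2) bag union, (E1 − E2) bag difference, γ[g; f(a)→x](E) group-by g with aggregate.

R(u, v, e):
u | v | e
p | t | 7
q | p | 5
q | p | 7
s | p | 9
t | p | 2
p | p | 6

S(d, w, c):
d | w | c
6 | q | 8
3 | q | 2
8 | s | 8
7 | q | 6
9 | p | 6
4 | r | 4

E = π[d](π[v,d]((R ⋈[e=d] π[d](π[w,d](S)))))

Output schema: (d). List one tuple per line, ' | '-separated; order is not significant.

Row counts bottom-up:
  R → 6
  S → 6
  π[w,d](S) → 6
  π[d](π[w,d](S)) → 6
  (R ⋈[e=d] π[d](π[w,d](S))) → 4
  π[v,d]((R ⋈[e=d] π[d](π[w,d](S)))) → 4
  π[d](π[v,d]((R ⋈[e=d] π[d](π[w,d](S))))) → 4

== RESULT ==
d
6
7
7
9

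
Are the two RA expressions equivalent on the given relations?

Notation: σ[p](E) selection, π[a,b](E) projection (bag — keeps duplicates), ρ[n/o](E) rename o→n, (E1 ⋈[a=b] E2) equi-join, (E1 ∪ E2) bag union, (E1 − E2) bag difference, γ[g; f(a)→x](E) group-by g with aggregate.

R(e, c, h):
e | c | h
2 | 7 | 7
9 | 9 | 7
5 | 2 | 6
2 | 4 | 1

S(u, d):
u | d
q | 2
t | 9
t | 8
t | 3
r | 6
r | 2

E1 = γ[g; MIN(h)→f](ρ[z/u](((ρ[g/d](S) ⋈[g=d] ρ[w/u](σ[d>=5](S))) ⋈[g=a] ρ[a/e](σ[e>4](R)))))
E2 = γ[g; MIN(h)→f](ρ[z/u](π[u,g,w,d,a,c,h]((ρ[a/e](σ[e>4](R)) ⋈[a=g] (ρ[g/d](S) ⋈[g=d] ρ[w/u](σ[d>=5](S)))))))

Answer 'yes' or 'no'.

E1 stepwise |·|:
  S → 6
  ρ[g/d](S) → 6
  S → 6
  σ[d>=5](S) → 3
  ρ[w/u](σ[d>=5](S)) → 3
  (ρ[g/d](S) ⋈[g=d] ρ[w/u](σ[d>=5](S))) → 3
  R → 4
  σ[e>4](R) → 2
  ρ[a/e](σ[e>4](R)) → 2
  ((ρ[g/d](S) ⋈[g=d] ρ[w/u](σ[d>=5](S))) ⋈[g=a] ρ[a/e](σ[e>4](R))) → 1
  ρ[z/u](((ρ[g/d](S) ⋈[g=d] ρ[w/u](σ[d>=5](S))) ⋈[g=a] ρ[a/e](σ[e>4](R)))) → 1
  γ[g; MIN(h)→f](ρ[z/u](((ρ[g/d](S) ⋈[g=d] ρ[w/u](σ[d>=5](S))) ⋈[g=a] ρ[a/e](σ[e>4](R))))) → 1
E2 stepwise |·|:
  R → 4
  σ[e>4](R) → 2
  ρ[a/e](σ[e>4](R)) → 2
  S → 6
  ρ[g/d](S) → 6
  S → 6
  σ[d>=5](S) → 3
  ρ[w/u](σ[d>=5](S)) → 3
  (ρ[g/d](S) ⋈[g=d] ρ[w/u](σ[d>=5](S))) → 3
  (ρ[a/e](σ[e>4](R)) ⋈[a=g] (ρ[g/d](S) ⋈[g=d] ρ[w/u](σ[d>=5](S)))) → 1
  π[u,g,w,d,a,c,h]((ρ[a/e](σ[e>4](R)) ⋈[a=g] (ρ[g/d](S) ⋈[g=d] ρ[w/u](σ[d>=5](S))))) → 1
  ρ[z/u](π[u,g,w,d,a,c,h]((ρ[a/e](σ[e>4](R)) ⋈[a=g] (ρ[g/d](S) ⋈[g=d] ρ[w/u](σ[d>=5](S)))))) → 1
  γ[g; MIN(h)→f](ρ[z/u](π[u,g,w,d,a,c,h]((ρ[a/e](σ[e>4](R)) ⋈[a=g] (ρ[g/d](S) ⋈[g=d] ρ[w/u](σ[d>=5](S))))))) → 1

E1 and E2 produce the same multiset:
g | f
9 | 7

yes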